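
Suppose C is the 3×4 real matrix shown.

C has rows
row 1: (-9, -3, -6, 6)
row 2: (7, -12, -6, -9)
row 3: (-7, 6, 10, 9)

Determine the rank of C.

3

Row reduce to echelon form.
R2 ← R2 + (7/9)·R1: [0, -43/3, -32/3, -13/3]
R3 ← R3 − (7/9)·R1: [0, 25/3, 44/3, 13/3]
R3 ← R3 + (25/43)·R2: [0, 0, 364/43, 78/43]
Echelon form has 3 nonzero rows, so rank(C) = 3.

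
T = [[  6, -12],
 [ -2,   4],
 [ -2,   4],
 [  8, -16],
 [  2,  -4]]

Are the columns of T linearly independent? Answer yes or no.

Row reduce T to echelon form.
R2 ← R2 + (1/3)·R1: [0, 0]
R3 ← R3 + (1/3)·R1: [0, 0]
R4 ← R4 − (4/3)·R1: [0, 0]
R5 ← R5 − (1/3)·R1: [0, 0]
1 pivot among 2 columns.
Only 1 < 2 pivot columns, so the columns are linearly dependent.

no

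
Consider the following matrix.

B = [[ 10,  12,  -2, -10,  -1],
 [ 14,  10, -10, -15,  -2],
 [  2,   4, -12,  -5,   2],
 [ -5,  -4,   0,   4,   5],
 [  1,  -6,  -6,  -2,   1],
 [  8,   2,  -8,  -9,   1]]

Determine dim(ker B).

Row reduce to echelon form.
R2 ← R2 − (7/5)·R1: [0, -34/5, -36/5, -1, -3/5]
R3 ← R3 − (1/5)·R1: [0, 8/5, -58/5, -3, 11/5]
R4 ← R4 + (1/2)·R1: [0, 2, -1, -1, 9/2]
R5 ← R5 − (1/10)·R1: [0, -36/5, -29/5, -1, 11/10]
R6 ← R6 − (4/5)·R1: [0, -38/5, -32/5, -1, 9/5]
R3 ← R3 + (4/17)·R2: [0, 0, -226/17, -55/17, 35/17]
R4 ← R4 + (5/17)·R2: [0, 0, -53/17, -22/17, 147/34]
R5 ← R5 − (18/17)·R2: [0, 0, 31/17, 1/17, 59/34]
R6 ← R6 − (19/17)·R2: [0, 0, 28/17, 2/17, 42/17]
R4 ← R4 − (53/226)·R3: [0, 0, 0, -121/226, 434/113]
R5 ← R5 + (31/226)·R3: [0, 0, 0, -87/226, 228/113]
R6 ← R6 + (14/113)·R3: [0, 0, 0, -32/113, 308/113]
R5 ← R5 − (87/121)·R4: [0, 0, 0, 0, -90/121]
R6 ← R6 − (64/121)·R4: [0, 0, 0, 0, 84/121]
R6 ← R6 + (14/15)·R5: [0, 0, 0, 0, 0]
5 nonzero rows, so rank(B) = 5.
B has 5 columns; by rank–nullity, nullity = 5 − 5 = 0.

0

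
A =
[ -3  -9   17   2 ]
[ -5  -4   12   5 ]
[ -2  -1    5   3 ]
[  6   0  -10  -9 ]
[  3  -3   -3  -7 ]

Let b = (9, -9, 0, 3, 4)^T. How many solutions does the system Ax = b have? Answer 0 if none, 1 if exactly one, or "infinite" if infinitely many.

Row reduce the augmented matrix [A | b].
R2 ← R2 − (5/3)·R1: [0, 11, -49/3, 5/3, -24]
R3 ← R3 − (2/3)·R1: [0, 5, -19/3, 5/3, -6]
R4 ← R4 + (2)·R1: [0, -18, 24, -5, 21]
R5 ← R5 + R1: [0, -12, 14, -5, 13]
R3 ← R3 − (5/11)·R2: [0, 0, 12/11, 10/11, 54/11]
R4 ← R4 + (18/11)·R2: [0, 0, -30/11, -25/11, -201/11]
R5 ← R5 + (12/11)·R2: [0, 0, -42/11, -35/11, -145/11]
R4 ← R4 + (5/2)·R3: [0, 0, 0, 0, -6]
R5 ← R5 + (7/2)·R3: [0, 0, 0, 0, 4]
R5 ← R5 + (2/3)·R4: [0, 0, 0, 0, 0]
The echelon form has 4 nonzero rows; the last pivot sits in the augmented column, so rank(A) = 3 but rank([A|b]) = 4.
Since the ranks differ, the system is inconsistent.
It has no solutions.

0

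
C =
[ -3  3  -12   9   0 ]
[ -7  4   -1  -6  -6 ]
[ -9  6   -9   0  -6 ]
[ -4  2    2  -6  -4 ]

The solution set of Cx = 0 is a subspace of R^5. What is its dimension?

3

Row reduce to echelon form.
R2 ← R2 − (7/3)·R1: [0, -3, 27, -27, -6]
R3 ← R3 − (3)·R1: [0, -3, 27, -27, -6]
R4 ← R4 − (4/3)·R1: [0, -2, 18, -18, -4]
R3 ← R3 − R2: [0, 0, 0, 0, 0]
R4 ← R4 − (2/3)·R2: [0, 0, 0, 0, 0]
2 nonzero rows, so rank(C) = 2.
C has 5 columns; by rank–nullity, nullity = 5 − 2 = 3.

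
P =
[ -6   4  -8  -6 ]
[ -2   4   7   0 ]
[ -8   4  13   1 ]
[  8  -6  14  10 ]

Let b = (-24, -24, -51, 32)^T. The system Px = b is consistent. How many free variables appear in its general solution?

0

Row reduce the augmented matrix [P | b].
R2 ← R2 − (1/3)·R1: [0, 8/3, 29/3, 2, -16]
R3 ← R3 − (4/3)·R1: [0, -4/3, 71/3, 9, -19]
R4 ← R4 + (4/3)·R1: [0, -2/3, 10/3, 2, 0]
R3 ← R3 + (1/2)·R2: [0, 0, 57/2, 10, -27]
R4 ← R4 + (1/4)·R2: [0, 0, 23/4, 5/2, -4]
R4 ← R4 − (23/114)·R3: [0, 0, 0, 55/114, 55/38]
The echelon form has 4 nonzero rows, and every pivot lies in the first 4 columns, so rank(P) = rank([P|b]) = 4.
The system is consistent.
Free variables = (unknowns) − (rank) = 4 − 4 = 0.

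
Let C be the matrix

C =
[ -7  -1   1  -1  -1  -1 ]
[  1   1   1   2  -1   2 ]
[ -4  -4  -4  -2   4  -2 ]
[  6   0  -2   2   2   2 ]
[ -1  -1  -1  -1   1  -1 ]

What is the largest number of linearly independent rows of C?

Row reduce to echelon form.
R2 ← R2 + (1/7)·R1: [0, 6/7, 8/7, 13/7, -8/7, 13/7]
R3 ← R3 − (4/7)·R1: [0, -24/7, -32/7, -10/7, 32/7, -10/7]
R4 ← R4 + (6/7)·R1: [0, -6/7, -8/7, 8/7, 8/7, 8/7]
R5 ← R5 − (1/7)·R1: [0, -6/7, -8/7, -6/7, 8/7, -6/7]
R3 ← R3 + (4)·R2: [0, 0, 0, 6, 0, 6]
R4 ← R4 + R2: [0, 0, 0, 3, 0, 3]
R5 ← R5 + R2: [0, 0, 0, 1, 0, 1]
R4 ← R4 − (1/2)·R3: [0, 0, 0, 0, 0, 0]
R5 ← R5 − (1/6)·R3: [0, 0, 0, 0, 0, 0]
Echelon form has 3 nonzero rows, so rank(C) = 3.
The rank gives the maximum number of linearly independent rows: 3.

3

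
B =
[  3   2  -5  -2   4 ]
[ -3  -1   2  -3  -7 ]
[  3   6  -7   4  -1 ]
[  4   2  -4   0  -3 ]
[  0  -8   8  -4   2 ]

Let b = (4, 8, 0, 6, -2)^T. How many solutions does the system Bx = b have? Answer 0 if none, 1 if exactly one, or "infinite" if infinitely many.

0

Row reduce the augmented matrix [B | b].
R2 ← R2 + R1: [0, 1, -3, -5, -3, 12]
R3 ← R3 − R1: [0, 4, -2, 6, -5, -4]
R4 ← R4 − (4/3)·R1: [0, -2/3, 8/3, 8/3, -25/3, 2/3]
R3 ← R3 − (4)·R2: [0, 0, 10, 26, 7, -52]
R4 ← R4 + (2/3)·R2: [0, 0, 2/3, -2/3, -31/3, 26/3]
R5 ← R5 + (8)·R2: [0, 0, -16, -44, -22, 94]
R4 ← R4 − (1/15)·R3: [0, 0, 0, -12/5, -54/5, 182/15]
R5 ← R5 + (8/5)·R3: [0, 0, 0, -12/5, -54/5, 54/5]
R5 ← R5 − R4: [0, 0, 0, 0, 0, -4/3]
The echelon form has 5 nonzero rows; the last pivot sits in the augmented column, so rank(B) = 4 but rank([B|b]) = 5.
Since the ranks differ, the system is inconsistent.
It has no solutions.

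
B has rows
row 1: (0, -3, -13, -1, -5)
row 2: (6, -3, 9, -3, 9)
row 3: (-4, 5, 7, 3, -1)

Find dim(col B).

Row reduce to echelon form.
Swap R1 ↔ R2
R3 ← R3 + (2/3)·R1: [0, 3, 13, 1, 5]
R3 ← R3 + R2: [0, 0, 0, 0, 0]
Echelon form has 2 nonzero rows, so rank(B) = 2.
The column space has dimension equal to the rank: 2.

2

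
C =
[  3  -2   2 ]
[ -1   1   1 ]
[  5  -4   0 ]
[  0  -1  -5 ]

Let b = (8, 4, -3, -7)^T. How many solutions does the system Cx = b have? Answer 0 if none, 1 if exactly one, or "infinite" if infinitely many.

0

Row reduce the augmented matrix [C | b].
R2 ← R2 + (1/3)·R1: [0, 1/3, 5/3, 20/3]
R3 ← R3 − (5/3)·R1: [0, -2/3, -10/3, -49/3]
R3 ← R3 + (2)·R2: [0, 0, 0, -3]
R4 ← R4 + (3)·R2: [0, 0, 0, 13]
R4 ← R4 + (13/3)·R3: [0, 0, 0, 0]
The echelon form has 3 nonzero rows; the last pivot sits in the augmented column, so rank(C) = 2 but rank([C|b]) = 3.
Since the ranks differ, the system is inconsistent.
It has no solutions.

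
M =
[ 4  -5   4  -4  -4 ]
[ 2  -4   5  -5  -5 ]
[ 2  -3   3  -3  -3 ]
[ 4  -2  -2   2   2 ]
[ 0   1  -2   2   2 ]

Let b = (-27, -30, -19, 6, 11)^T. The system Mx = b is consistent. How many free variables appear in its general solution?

3

Row reduce the augmented matrix [M | b].
R2 ← R2 − (1/2)·R1: [0, -3/2, 3, -3, -3, -33/2]
R3 ← R3 − (1/2)·R1: [0, -1/2, 1, -1, -1, -11/2]
R4 ← R4 − R1: [0, 3, -6, 6, 6, 33]
R3 ← R3 − (1/3)·R2: [0, 0, 0, 0, 0, 0]
R4 ← R4 + (2)·R2: [0, 0, 0, 0, 0, 0]
R5 ← R5 + (2/3)·R2: [0, 0, 0, 0, 0, 0]
The echelon form has 2 nonzero rows, and every pivot lies in the first 5 columns, so rank(M) = rank([M|b]) = 2.
The system is consistent.
Free variables = (unknowns) − (rank) = 5 − 2 = 3.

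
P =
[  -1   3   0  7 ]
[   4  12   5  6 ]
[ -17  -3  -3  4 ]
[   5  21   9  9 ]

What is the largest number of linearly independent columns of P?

Row reduce to echelon form.
R2 ← R2 + (4)·R1: [0, 24, 5, 34]
R3 ← R3 − (17)·R1: [0, -54, -3, -115]
R4 ← R4 + (5)·R1: [0, 36, 9, 44]
R3 ← R3 + (9/4)·R2: [0, 0, 33/4, -77/2]
R4 ← R4 − (3/2)·R2: [0, 0, 3/2, -7]
R4 ← R4 − (2/11)·R3: [0, 0, 0, 0]
Echelon form has 3 nonzero rows, so rank(P) = 3.
The rank gives the maximum number of linearly independent columns: 3.

3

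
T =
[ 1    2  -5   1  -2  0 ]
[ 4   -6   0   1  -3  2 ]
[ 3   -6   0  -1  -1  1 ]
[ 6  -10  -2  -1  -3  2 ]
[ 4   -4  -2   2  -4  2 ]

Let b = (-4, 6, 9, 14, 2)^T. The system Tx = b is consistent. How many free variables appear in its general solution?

Row reduce the augmented matrix [T | b].
R2 ← R2 − (4)·R1: [0, -14, 20, -3, 5, 2, 22]
R3 ← R3 − (3)·R1: [0, -12, 15, -4, 5, 1, 21]
R4 ← R4 − (6)·R1: [0, -22, 28, -7, 9, 2, 38]
R5 ← R5 − (4)·R1: [0, -12, 18, -2, 4, 2, 18]
R3 ← R3 − (6/7)·R2: [0, 0, -15/7, -10/7, 5/7, -5/7, 15/7]
R4 ← R4 − (11/7)·R2: [0, 0, -24/7, -16/7, 8/7, -8/7, 24/7]
R5 ← R5 − (6/7)·R2: [0, 0, 6/7, 4/7, -2/7, 2/7, -6/7]
R4 ← R4 − (8/5)·R3: [0, 0, 0, 0, 0, 0, 0]
R5 ← R5 + (2/5)·R3: [0, 0, 0, 0, 0, 0, 0]
The echelon form has 3 nonzero rows, and every pivot lies in the first 6 columns, so rank(T) = rank([T|b]) = 3.
The system is consistent.
Free variables = (unknowns) − (rank) = 6 − 3 = 3.

3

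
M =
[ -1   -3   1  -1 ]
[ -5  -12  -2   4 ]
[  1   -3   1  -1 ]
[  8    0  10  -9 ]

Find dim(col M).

4

Row reduce to echelon form.
R2 ← R2 − (5)·R1: [0, 3, -7, 9]
R3 ← R3 + R1: [0, -6, 2, -2]
R4 ← R4 + (8)·R1: [0, -24, 18, -17]
R3 ← R3 + (2)·R2: [0, 0, -12, 16]
R4 ← R4 + (8)·R2: [0, 0, -38, 55]
R4 ← R4 − (19/6)·R3: [0, 0, 0, 13/3]
Echelon form has 4 nonzero rows, so rank(M) = 4.
The column space has dimension equal to the rank: 4.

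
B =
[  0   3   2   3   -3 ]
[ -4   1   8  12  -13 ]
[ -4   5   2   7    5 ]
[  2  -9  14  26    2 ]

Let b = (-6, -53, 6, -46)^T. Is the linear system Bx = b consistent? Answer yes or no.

Row reduce the augmented matrix [B | b].
Swap R1 ↔ R2
R3 ← R3 − R1: [0, 4, -6, -5, 18, 59]
R4 ← R4 + (1/2)·R1: [0, -17/2, 18, 32, -9/2, -145/2]
R3 ← R3 − (4/3)·R2: [0, 0, -26/3, -9, 22, 67]
R4 ← R4 + (17/6)·R2: [0, 0, 71/3, 81/2, -13, -179/2]
R4 ← R4 + (71/26)·R3: [0, 0, 0, 207/13, 612/13, 1215/13]
The echelon form has 4 nonzero rows, and every pivot lies in the first 5 columns, so rank(B) = rank([B|b]) = 4.
The system is consistent.

yes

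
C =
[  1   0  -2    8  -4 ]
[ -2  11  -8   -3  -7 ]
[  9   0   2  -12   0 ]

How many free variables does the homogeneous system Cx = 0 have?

Row reduce to echelon form.
R2 ← R2 + (2)·R1: [0, 11, -12, 13, -15]
R3 ← R3 − (9)·R1: [0, 0, 20, -84, 36]
3 nonzero rows, so rank(C) = 3.
C has 5 columns; by rank–nullity, nullity = 5 − 3 = 2.

2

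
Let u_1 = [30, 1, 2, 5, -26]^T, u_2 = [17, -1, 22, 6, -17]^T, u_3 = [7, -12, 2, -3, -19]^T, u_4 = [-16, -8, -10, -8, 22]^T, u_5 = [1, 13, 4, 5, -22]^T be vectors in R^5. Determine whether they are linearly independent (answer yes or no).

yes

Form the matrix with these vectors as rows and row reduce.
R2 ← R2 − (17/30)·R1: [0, -47/30, 313/15, 19/6, -34/15]
R3 ← R3 − (7/30)·R1: [0, -367/30, 23/15, -25/6, -194/15]
R4 ← R4 + (8/15)·R1: [0, -112/15, -134/15, -16/3, 122/15]
R5 ← R5 − (1/30)·R1: [0, 389/30, 59/15, 29/6, -317/15]
R3 ← R3 − (367/47)·R2: [0, 0, -7586/47, -1358/47, 224/47]
R4 ← R4 − (224/47)·R2: [0, 0, -5094/47, -960/47, 890/47]
R5 ← R5 + (389/47)·R2: [0, 0, 8302/47, 1459/47, -1875/47]
R4 ← R4 − (2547/3793)·R3: [0, 0, 0, -3882/3793, 59686/3793]
R5 ← R5 + (4151/3793)·R3: [0, 0, 0, -2193/3793, -131533/3793]
R5 ← R5 − (731/1294)·R4: [0, 0, 0, 0, -28188/647]
5 nonzero rows, so the 5 vectors span a space of dimension 5.
Since 5 = 5, the vectors are linearly independent.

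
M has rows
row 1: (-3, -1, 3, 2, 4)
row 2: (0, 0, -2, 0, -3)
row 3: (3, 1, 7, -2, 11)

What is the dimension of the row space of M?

2

Row reduce to echelon form.
R3 ← R3 + R1: [0, 0, 10, 0, 15]
R3 ← R3 + (5)·R2: [0, 0, 0, 0, 0]
Echelon form has 2 nonzero rows, so rank(M) = 2.
The row space has dimension equal to the rank: 2.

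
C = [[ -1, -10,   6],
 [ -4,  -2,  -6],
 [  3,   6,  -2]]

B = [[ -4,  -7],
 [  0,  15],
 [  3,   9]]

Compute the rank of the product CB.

2

First compute CB:
[[ 22, -89],
 [ -2, -56],
 [-18,  51]]
Now row reduce the product.
R2 ← R2 + (1/11)·R1: [0, -705/11]
R3 ← R3 + (9/11)·R1: [0, -240/11]
R3 ← R3 − (16/47)·R2: [0, 0]
2 nonzero rows, so rank(CB) = 2.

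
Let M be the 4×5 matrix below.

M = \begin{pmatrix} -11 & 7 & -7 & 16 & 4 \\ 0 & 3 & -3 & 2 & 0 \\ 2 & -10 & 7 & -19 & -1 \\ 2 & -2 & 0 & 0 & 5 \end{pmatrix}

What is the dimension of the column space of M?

Row reduce to echelon form.
R3 ← R3 + (2/11)·R1: [0, -96/11, 63/11, -177/11, -3/11]
R4 ← R4 + (2/11)·R1: [0, -8/11, -14/11, 32/11, 63/11]
R3 ← R3 + (32/11)·R2: [0, 0, -3, -113/11, -3/11]
R4 ← R4 + (8/33)·R2: [0, 0, -2, 112/33, 63/11]
R4 ← R4 − (2/3)·R3: [0, 0, 0, 338/33, 65/11]
Echelon form has 4 nonzero rows, so rank(M) = 4.
The column space has dimension equal to the rank: 4.

4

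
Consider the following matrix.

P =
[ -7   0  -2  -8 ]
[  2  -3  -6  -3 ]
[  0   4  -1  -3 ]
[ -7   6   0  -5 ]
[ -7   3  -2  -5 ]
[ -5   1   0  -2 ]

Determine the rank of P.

4

Row reduce to echelon form.
R2 ← R2 + (2/7)·R1: [0, -3, -46/7, -37/7]
R4 ← R4 − R1: [0, 6, 2, 3]
R5 ← R5 − R1: [0, 3, 0, 3]
R6 ← R6 − (5/7)·R1: [0, 1, 10/7, 26/7]
R3 ← R3 + (4/3)·R2: [0, 0, -205/21, -211/21]
R4 ← R4 + (2)·R2: [0, 0, -78/7, -53/7]
R5 ← R5 + R2: [0, 0, -46/7, -16/7]
R6 ← R6 + (1/3)·R2: [0, 0, -16/21, 41/21]
R4 ← R4 − (234/205)·R3: [0, 0, 0, 799/205]
R5 ← R5 − (138/205)·R3: [0, 0, 0, 918/205]
R6 ← R6 − (16/205)·R3: [0, 0, 0, 561/205]
R5 ← R5 − (54/47)·R4: [0, 0, 0, 0]
R6 ← R6 − (33/47)·R4: [0, 0, 0, 0]
Echelon form has 4 nonzero rows, so rank(P) = 4.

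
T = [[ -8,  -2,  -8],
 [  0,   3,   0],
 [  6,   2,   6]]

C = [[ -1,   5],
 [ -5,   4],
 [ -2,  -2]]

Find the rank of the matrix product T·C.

First compute TC:
[[ 34, -32],
 [-15,  12],
 [-28,  26]]
Now row reduce the product.
R2 ← R2 + (15/34)·R1: [0, -36/17]
R3 ← R3 + (14/17)·R1: [0, -6/17]
R3 ← R3 − (1/6)·R2: [0, 0]
2 nonzero rows, so rank(TC) = 2.

2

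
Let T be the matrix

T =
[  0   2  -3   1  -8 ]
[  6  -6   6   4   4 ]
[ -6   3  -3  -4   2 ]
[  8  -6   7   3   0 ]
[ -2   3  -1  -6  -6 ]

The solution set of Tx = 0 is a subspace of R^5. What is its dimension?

Row reduce to echelon form.
Swap R1 ↔ R2
R3 ← R3 + R1: [0, -3, 3, 0, 6]
R4 ← R4 − (4/3)·R1: [0, 2, -1, -7/3, -16/3]
R5 ← R5 + (1/3)·R1: [0, 1, 1, -14/3, -14/3]
R3 ← R3 + (3/2)·R2: [0, 0, -3/2, 3/2, -6]
R4 ← R4 − R2: [0, 0, 2, -10/3, 8/3]
R5 ← R5 − (1/2)·R2: [0, 0, 5/2, -31/6, -2/3]
R4 ← R4 + (4/3)·R3: [0, 0, 0, -4/3, -16/3]
R5 ← R5 + (5/3)·R3: [0, 0, 0, -8/3, -32/3]
R5 ← R5 − (2)·R4: [0, 0, 0, 0, 0]
4 nonzero rows, so rank(T) = 4.
T has 5 columns; by rank–nullity, nullity = 5 − 4 = 1.

1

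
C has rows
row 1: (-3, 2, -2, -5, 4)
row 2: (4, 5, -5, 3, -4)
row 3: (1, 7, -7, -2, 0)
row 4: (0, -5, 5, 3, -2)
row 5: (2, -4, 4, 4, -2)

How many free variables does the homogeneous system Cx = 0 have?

2

Row reduce to echelon form.
R2 ← R2 + (4/3)·R1: [0, 23/3, -23/3, -11/3, 4/3]
R3 ← R3 + (1/3)·R1: [0, 23/3, -23/3, -11/3, 4/3]
R5 ← R5 + (2/3)·R1: [0, -8/3, 8/3, 2/3, 2/3]
R3 ← R3 − R2: [0, 0, 0, 0, 0]
R4 ← R4 + (15/23)·R2: [0, 0, 0, 14/23, -26/23]
R5 ← R5 + (8/23)·R2: [0, 0, 0, -14/23, 26/23]
Swap R3 ↔ R4
R5 ← R5 + R3: [0, 0, 0, 0, 0]
3 nonzero rows, so rank(C) = 3.
C has 5 columns; by rank–nullity, nullity = 5 − 3 = 2.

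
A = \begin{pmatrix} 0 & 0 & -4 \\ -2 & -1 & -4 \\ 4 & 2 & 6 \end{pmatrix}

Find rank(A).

2

Row reduce to echelon form.
Swap R1 ↔ R2
R3 ← R3 + (2)·R1: [0, 0, -2]
R3 ← R3 − (1/2)·R2: [0, 0, 0]
Echelon form has 2 nonzero rows, so rank(A) = 2.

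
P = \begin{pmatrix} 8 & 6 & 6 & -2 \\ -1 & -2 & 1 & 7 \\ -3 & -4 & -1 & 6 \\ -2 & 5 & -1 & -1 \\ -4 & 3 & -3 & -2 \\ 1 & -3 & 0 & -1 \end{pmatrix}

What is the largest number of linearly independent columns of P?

3

Row reduce to echelon form.
R2 ← R2 + (1/8)·R1: [0, -5/4, 7/4, 27/4]
R3 ← R3 + (3/8)·R1: [0, -7/4, 5/4, 21/4]
R4 ← R4 + (1/4)·R1: [0, 13/2, 1/2, -3/2]
R5 ← R5 + (1/2)·R1: [0, 6, 0, -3]
R6 ← R6 − (1/8)·R1: [0, -15/4, -3/4, -3/4]
R3 ← R3 − (7/5)·R2: [0, 0, -6/5, -21/5]
R4 ← R4 + (26/5)·R2: [0, 0, 48/5, 168/5]
R5 ← R5 + (24/5)·R2: [0, 0, 42/5, 147/5]
R6 ← R6 − (3)·R2: [0, 0, -6, -21]
R4 ← R4 + (8)·R3: [0, 0, 0, 0]
R5 ← R5 + (7)·R3: [0, 0, 0, 0]
R6 ← R6 − (5)·R3: [0, 0, 0, 0]
Echelon form has 3 nonzero rows, so rank(P) = 3.
The rank gives the maximum number of linearly independent columns: 3.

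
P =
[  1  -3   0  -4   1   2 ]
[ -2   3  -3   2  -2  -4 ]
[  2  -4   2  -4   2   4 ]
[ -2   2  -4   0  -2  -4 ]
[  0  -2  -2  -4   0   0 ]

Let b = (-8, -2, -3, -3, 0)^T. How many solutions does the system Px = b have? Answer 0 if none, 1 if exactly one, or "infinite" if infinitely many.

Row reduce the augmented matrix [P | b].
R2 ← R2 + (2)·R1: [0, -3, -3, -6, 0, 0, -18]
R3 ← R3 − (2)·R1: [0, 2, 2, 4, 0, 0, 13]
R4 ← R4 + (2)·R1: [0, -4, -4, -8, 0, 0, -19]
R3 ← R3 + (2/3)·R2: [0, 0, 0, 0, 0, 0, 1]
R4 ← R4 − (4/3)·R2: [0, 0, 0, 0, 0, 0, 5]
R5 ← R5 − (2/3)·R2: [0, 0, 0, 0, 0, 0, 12]
R4 ← R4 − (5)·R3: [0, 0, 0, 0, 0, 0, 0]
R5 ← R5 − (12)·R3: [0, 0, 0, 0, 0, 0, 0]
The echelon form has 3 nonzero rows; the last pivot sits in the augmented column, so rank(P) = 2 but rank([P|b]) = 3.
Since the ranks differ, the system is inconsistent.
It has no solutions.

0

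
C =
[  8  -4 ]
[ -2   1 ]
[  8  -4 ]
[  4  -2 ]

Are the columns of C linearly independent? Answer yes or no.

no

Row reduce C to echelon form.
R2 ← R2 + (1/4)·R1: [0, 0]
R3 ← R3 − R1: [0, 0]
R4 ← R4 − (1/2)·R1: [0, 0]
1 pivot among 2 columns.
Only 1 < 2 pivot columns, so the columns are linearly dependent.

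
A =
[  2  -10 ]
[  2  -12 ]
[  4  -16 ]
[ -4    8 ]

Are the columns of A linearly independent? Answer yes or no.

Row reduce A to echelon form.
R2 ← R2 − R1: [0, -2]
R3 ← R3 − (2)·R1: [0, 4]
R4 ← R4 + (2)·R1: [0, -12]
R3 ← R3 + (2)·R2: [0, 0]
R4 ← R4 − (6)·R2: [0, 0]
2 pivots among 2 columns.
Every column is a pivot column, so the columns are linearly independent.

yes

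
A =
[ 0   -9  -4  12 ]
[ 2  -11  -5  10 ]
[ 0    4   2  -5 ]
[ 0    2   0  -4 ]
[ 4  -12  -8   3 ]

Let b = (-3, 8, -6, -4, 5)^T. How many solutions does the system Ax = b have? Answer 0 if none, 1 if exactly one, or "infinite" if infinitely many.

Row reduce the augmented matrix [A | b].
Swap R1 ↔ R2
R5 ← R5 − (2)·R1: [0, 10, 2, -17, -11]
R3 ← R3 + (4/9)·R2: [0, 0, 2/9, 1/3, -22/3]
R4 ← R4 + (2/9)·R2: [0, 0, -8/9, -4/3, -14/3]
R5 ← R5 + (10/9)·R2: [0, 0, -22/9, -11/3, -43/3]
R4 ← R4 + (4)·R3: [0, 0, 0, 0, -34]
R5 ← R5 + (11)·R3: [0, 0, 0, 0, -95]
R5 ← R5 − (95/34)·R4: [0, 0, 0, 0, 0]
The echelon form has 4 nonzero rows; the last pivot sits in the augmented column, so rank(A) = 3 but rank([A|b]) = 4.
Since the ranks differ, the system is inconsistent.
It has no solutions.

0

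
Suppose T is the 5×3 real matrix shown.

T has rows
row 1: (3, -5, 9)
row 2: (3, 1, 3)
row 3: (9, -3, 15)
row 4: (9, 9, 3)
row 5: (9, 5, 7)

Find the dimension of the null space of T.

Row reduce to echelon form.
R2 ← R2 − R1: [0, 6, -6]
R3 ← R3 − (3)·R1: [0, 12, -12]
R4 ← R4 − (3)·R1: [0, 24, -24]
R5 ← R5 − (3)·R1: [0, 20, -20]
R3 ← R3 − (2)·R2: [0, 0, 0]
R4 ← R4 − (4)·R2: [0, 0, 0]
R5 ← R5 − (10/3)·R2: [0, 0, 0]
2 nonzero rows, so rank(T) = 2.
T has 3 columns; by rank–nullity, nullity = 3 − 2 = 1.

1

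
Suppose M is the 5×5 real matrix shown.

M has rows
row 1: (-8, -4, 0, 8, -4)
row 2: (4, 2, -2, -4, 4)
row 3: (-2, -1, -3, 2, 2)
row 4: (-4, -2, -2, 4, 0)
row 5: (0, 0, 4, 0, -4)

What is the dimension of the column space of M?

Row reduce to echelon form.
R2 ← R2 + (1/2)·R1: [0, 0, -2, 0, 2]
R3 ← R3 − (1/4)·R1: [0, 0, -3, 0, 3]
R4 ← R4 − (1/2)·R1: [0, 0, -2, 0, 2]
R3 ← R3 − (3/2)·R2: [0, 0, 0, 0, 0]
R4 ← R4 − R2: [0, 0, 0, 0, 0]
R5 ← R5 + (2)·R2: [0, 0, 0, 0, 0]
Echelon form has 2 nonzero rows, so rank(M) = 2.
The column space has dimension equal to the rank: 2.

2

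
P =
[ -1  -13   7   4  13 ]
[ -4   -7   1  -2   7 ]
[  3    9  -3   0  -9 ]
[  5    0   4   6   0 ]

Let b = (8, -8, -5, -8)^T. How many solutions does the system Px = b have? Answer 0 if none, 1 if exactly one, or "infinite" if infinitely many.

0

Row reduce the augmented matrix [P | b].
R2 ← R2 − (4)·R1: [0, 45, -27, -18, -45, -40]
R3 ← R3 + (3)·R1: [0, -30, 18, 12, 30, 19]
R4 ← R4 + (5)·R1: [0, -65, 39, 26, 65, 32]
R3 ← R3 + (2/3)·R2: [0, 0, 0, 0, 0, -23/3]
R4 ← R4 + (13/9)·R2: [0, 0, 0, 0, 0, -232/9]
R4 ← R4 − (232/69)·R3: [0, 0, 0, 0, 0, 0]
The echelon form has 3 nonzero rows; the last pivot sits in the augmented column, so rank(P) = 2 but rank([P|b]) = 3.
Since the ranks differ, the system is inconsistent.
It has no solutions.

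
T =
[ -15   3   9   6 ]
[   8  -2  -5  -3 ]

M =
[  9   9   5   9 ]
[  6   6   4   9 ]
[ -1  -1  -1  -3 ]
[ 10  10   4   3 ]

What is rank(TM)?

First compute TM:
[[-66, -66, -48, -117],
 [ 35,  35,  25,  60]]
Now row reduce the product.
R2 ← R2 + (35/66)·R1: [0, 0, -5/11, -45/22]
2 nonzero rows, so rank(TM) = 2.

2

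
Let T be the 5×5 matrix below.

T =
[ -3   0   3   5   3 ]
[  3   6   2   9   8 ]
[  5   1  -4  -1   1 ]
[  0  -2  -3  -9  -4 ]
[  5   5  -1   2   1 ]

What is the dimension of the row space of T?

Row reduce to echelon form.
R2 ← R2 + R1: [0, 6, 5, 14, 11]
R3 ← R3 + (5/3)·R1: [0, 1, 1, 22/3, 6]
R5 ← R5 + (5/3)·R1: [0, 5, 4, 31/3, 6]
R3 ← R3 − (1/6)·R2: [0, 0, 1/6, 5, 25/6]
R4 ← R4 + (1/3)·R2: [0, 0, -4/3, -13/3, -1/3]
R5 ← R5 − (5/6)·R2: [0, 0, -1/6, -4/3, -19/6]
R4 ← R4 + (8)·R3: [0, 0, 0, 107/3, 33]
R5 ← R5 + R3: [0, 0, 0, 11/3, 1]
R5 ← R5 − (11/107)·R4: [0, 0, 0, 0, -256/107]
Echelon form has 5 nonzero rows, so rank(T) = 5.
The row space has dimension equal to the rank: 5.

5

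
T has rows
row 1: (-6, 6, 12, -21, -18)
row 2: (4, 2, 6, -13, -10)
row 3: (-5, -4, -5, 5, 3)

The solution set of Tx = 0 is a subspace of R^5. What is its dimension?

2

Row reduce to echelon form.
R2 ← R2 + (2/3)·R1: [0, 6, 14, -27, -22]
R3 ← R3 − (5/6)·R1: [0, -9, -15, 45/2, 18]
R3 ← R3 + (3/2)·R2: [0, 0, 6, -18, -15]
3 nonzero rows, so rank(T) = 3.
T has 5 columns; by rank–nullity, nullity = 5 − 3 = 2.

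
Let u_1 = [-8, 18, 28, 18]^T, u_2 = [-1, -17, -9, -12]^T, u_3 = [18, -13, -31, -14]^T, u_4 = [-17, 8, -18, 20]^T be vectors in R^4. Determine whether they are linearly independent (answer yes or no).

Form the matrix with these vectors as rows and row reduce.
R2 ← R2 − (1/8)·R1: [0, -77/4, -25/2, -57/4]
R3 ← R3 + (9/4)·R1: [0, 55/2, 32, 53/2]
R4 ← R4 − (17/8)·R1: [0, -121/4, -155/2, -73/4]
R3 ← R3 + (10/7)·R2: [0, 0, 99/7, 43/7]
R4 ← R4 − (11/7)·R2: [0, 0, -405/7, 29/7]
R4 ← R4 + (45/11)·R3: [0, 0, 0, 322/11]
4 nonzero rows, so the 4 vectors span a space of dimension 4.
Since 4 = 4, the vectors are linearly independent.

yes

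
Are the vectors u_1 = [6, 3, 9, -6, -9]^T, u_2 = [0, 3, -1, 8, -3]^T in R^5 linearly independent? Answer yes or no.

yes

Form the matrix with these vectors as rows and row reduce.
2 nonzero rows, so the 2 vectors span a space of dimension 2.
Since 2 = 2, the vectors are linearly independent.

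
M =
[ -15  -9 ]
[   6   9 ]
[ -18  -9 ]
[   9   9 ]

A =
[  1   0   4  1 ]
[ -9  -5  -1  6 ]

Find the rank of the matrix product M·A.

2

First compute MA:
[[ 66,  45, -51, -69],
 [-75, -45,  15,  60],
 [ 63,  45, -63, -72],
 [-72, -45,  27,  63]]
Now row reduce the product.
R2 ← R2 + (25/22)·R1: [0, 135/22, -945/22, -405/22]
R3 ← R3 − (21/22)·R1: [0, 45/22, -315/22, -135/22]
R4 ← R4 + (12/11)·R1: [0, 45/11, -315/11, -135/11]
R3 ← R3 − (1/3)·R2: [0, 0, 0, 0]
R4 ← R4 − (2/3)·R2: [0, 0, 0, 0]
2 nonzero rows, so rank(MA) = 2.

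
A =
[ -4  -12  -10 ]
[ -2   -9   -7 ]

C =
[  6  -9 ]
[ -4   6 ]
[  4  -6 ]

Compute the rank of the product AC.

First compute AC:
[[-16,  24],
 [ -4,   6]]
Now row reduce the product.
R2 ← R2 − (1/4)·R1: [0, 0]
1 nonzero row, so rank(AC) = 1.

1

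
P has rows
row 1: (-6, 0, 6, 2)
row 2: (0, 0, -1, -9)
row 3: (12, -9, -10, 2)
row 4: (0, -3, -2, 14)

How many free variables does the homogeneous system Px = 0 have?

Row reduce to echelon form.
R3 ← R3 + (2)·R1: [0, -9, 2, 6]
Swap R2 ↔ R3
R4 ← R4 − (1/3)·R2: [0, 0, -8/3, 12]
R4 ← R4 − (8/3)·R3: [0, 0, 0, 36]
4 nonzero rows, so rank(P) = 4.
P has 4 columns; by rank–nullity, nullity = 4 − 4 = 0.

0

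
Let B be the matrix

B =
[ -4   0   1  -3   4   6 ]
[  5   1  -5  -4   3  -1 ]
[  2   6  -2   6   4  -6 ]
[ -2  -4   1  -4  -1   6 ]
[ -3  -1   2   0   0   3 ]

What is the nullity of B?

2

Row reduce to echelon form.
R2 ← R2 + (5/4)·R1: [0, 1, -15/4, -31/4, 8, 13/2]
R3 ← R3 + (1/2)·R1: [0, 6, -3/2, 9/2, 6, -3]
R4 ← R4 − (1/2)·R1: [0, -4, 1/2, -5/2, -3, 3]
R5 ← R5 − (3/4)·R1: [0, -1, 5/4, 9/4, -3, -3/2]
R3 ← R3 − (6)·R2: [0, 0, 21, 51, -42, -42]
R4 ← R4 + (4)·R2: [0, 0, -29/2, -67/2, 29, 29]
R5 ← R5 + R2: [0, 0, -5/2, -11/2, 5, 5]
R4 ← R4 + (29/42)·R3: [0, 0, 0, 12/7, 0, 0]
R5 ← R5 + (5/42)·R3: [0, 0, 0, 4/7, 0, 0]
R5 ← R5 − (1/3)·R4: [0, 0, 0, 0, 0, 0]
4 nonzero rows, so rank(B) = 4.
B has 6 columns; by rank–nullity, nullity = 6 − 4 = 2.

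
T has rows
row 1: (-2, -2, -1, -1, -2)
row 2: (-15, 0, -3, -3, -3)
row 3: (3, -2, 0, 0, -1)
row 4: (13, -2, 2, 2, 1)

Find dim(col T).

Row reduce to echelon form.
R2 ← R2 − (15/2)·R1: [0, 15, 9/2, 9/2, 12]
R3 ← R3 + (3/2)·R1: [0, -5, -3/2, -3/2, -4]
R4 ← R4 + (13/2)·R1: [0, -15, -9/2, -9/2, -12]
R3 ← R3 + (1/3)·R2: [0, 0, 0, 0, 0]
R4 ← R4 + R2: [0, 0, 0, 0, 0]
Echelon form has 2 nonzero rows, so rank(T) = 2.
The column space has dimension equal to the rank: 2.

2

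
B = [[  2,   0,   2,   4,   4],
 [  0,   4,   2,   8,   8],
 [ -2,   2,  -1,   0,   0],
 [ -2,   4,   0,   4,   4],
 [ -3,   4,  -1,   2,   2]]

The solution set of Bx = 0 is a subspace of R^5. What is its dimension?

Row reduce to echelon form.
R3 ← R3 + R1: [0, 2, 1, 4, 4]
R4 ← R4 + R1: [0, 4, 2, 8, 8]
R5 ← R5 + (3/2)·R1: [0, 4, 2, 8, 8]
R3 ← R3 − (1/2)·R2: [0, 0, 0, 0, 0]
R4 ← R4 − R2: [0, 0, 0, 0, 0]
R5 ← R5 − R2: [0, 0, 0, 0, 0]
2 nonzero rows, so rank(B) = 2.
B has 5 columns; by rank–nullity, nullity = 5 − 2 = 3.

3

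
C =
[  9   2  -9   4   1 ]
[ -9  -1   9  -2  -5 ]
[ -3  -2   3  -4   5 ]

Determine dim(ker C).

Row reduce to echelon form.
R2 ← R2 + R1: [0, 1, 0, 2, -4]
R3 ← R3 + (1/3)·R1: [0, -4/3, 0, -8/3, 16/3]
R3 ← R3 + (4/3)·R2: [0, 0, 0, 0, 0]
2 nonzero rows, so rank(C) = 2.
C has 5 columns; by rank–nullity, nullity = 5 − 2 = 3.

3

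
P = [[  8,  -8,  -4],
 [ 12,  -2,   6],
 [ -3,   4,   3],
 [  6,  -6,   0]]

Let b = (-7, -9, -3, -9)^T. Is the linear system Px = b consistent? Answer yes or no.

no

Row reduce the augmented matrix [P | b].
R2 ← R2 − (3/2)·R1: [0, 10, 12, 3/2]
R3 ← R3 + (3/8)·R1: [0, 1, 3/2, -45/8]
R4 ← R4 − (3/4)·R1: [0, 0, 3, -15/4]
R3 ← R3 − (1/10)·R2: [0, 0, 3/10, -231/40]
R4 ← R4 − (10)·R3: [0, 0, 0, 54]
The echelon form has 4 nonzero rows; the last pivot sits in the augmented column, so rank(P) = 3 but rank([P|b]) = 4.
Since the ranks differ, the system is inconsistent.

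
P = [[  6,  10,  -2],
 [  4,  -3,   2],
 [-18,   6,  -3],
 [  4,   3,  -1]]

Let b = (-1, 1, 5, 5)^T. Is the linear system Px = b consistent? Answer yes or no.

no

Row reduce the augmented matrix [P | b].
R2 ← R2 − (2/3)·R1: [0, -29/3, 10/3, 5/3]
R3 ← R3 + (3)·R1: [0, 36, -9, 2]
R4 ← R4 − (2/3)·R1: [0, -11/3, 1/3, 17/3]
R3 ← R3 + (108/29)·R2: [0, 0, 99/29, 238/29]
R4 ← R4 − (11/29)·R2: [0, 0, -27/29, 146/29]
R4 ← R4 + (3/11)·R3: [0, 0, 0, 80/11]
The echelon form has 4 nonzero rows; the last pivot sits in the augmented column, so rank(P) = 3 but rank([P|b]) = 4.
Since the ranks differ, the system is inconsistent.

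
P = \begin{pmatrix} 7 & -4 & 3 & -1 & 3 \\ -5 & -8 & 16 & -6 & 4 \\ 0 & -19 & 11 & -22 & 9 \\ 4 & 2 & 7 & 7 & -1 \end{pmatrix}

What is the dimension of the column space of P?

4

Row reduce to echelon form.
R2 ← R2 + (5/7)·R1: [0, -76/7, 127/7, -47/7, 43/7]
R4 ← R4 − (4/7)·R1: [0, 30/7, 37/7, 53/7, -19/7]
R3 ← R3 − (7/4)·R2: [0, 0, -83/4, -41/4, -7/4]
R4 ← R4 + (15/38)·R2: [0, 0, 473/38, 187/38, -11/38]
R4 ← R4 + (946/1577)·R3: [0, 0, 0, -1936/1577, -2112/1577]
Echelon form has 4 nonzero rows, so rank(P) = 4.
The column space has dimension equal to the rank: 4.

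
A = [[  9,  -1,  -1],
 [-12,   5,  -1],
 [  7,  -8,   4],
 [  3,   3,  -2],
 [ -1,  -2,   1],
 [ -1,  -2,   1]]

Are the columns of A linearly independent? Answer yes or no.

Row reduce A to echelon form.
R2 ← R2 + (4/3)·R1: [0, 11/3, -7/3]
R3 ← R3 − (7/9)·R1: [0, -65/9, 43/9]
R4 ← R4 − (1/3)·R1: [0, 10/3, -5/3]
R5 ← R5 + (1/9)·R1: [0, -19/9, 8/9]
R6 ← R6 + (1/9)·R1: [0, -19/9, 8/9]
R3 ← R3 + (65/33)·R2: [0, 0, 2/11]
R4 ← R4 − (10/11)·R2: [0, 0, 5/11]
R5 ← R5 + (19/33)·R2: [0, 0, -5/11]
R6 ← R6 + (19/33)·R2: [0, 0, -5/11]
R4 ← R4 − (5/2)·R3: [0, 0, 0]
R5 ← R5 + (5/2)·R3: [0, 0, 0]
R6 ← R6 + (5/2)·R3: [0, 0, 0]
3 pivots among 3 columns.
Every column is a pivot column, so the columns are linearly independent.

yes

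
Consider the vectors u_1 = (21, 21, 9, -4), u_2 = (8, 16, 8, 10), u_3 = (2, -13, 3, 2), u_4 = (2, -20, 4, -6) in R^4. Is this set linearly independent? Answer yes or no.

Form the matrix with these vectors as rows and row reduce.
R2 ← R2 − (8/21)·R1: [0, 8, 32/7, 242/21]
R3 ← R3 − (2/21)·R1: [0, -15, 15/7, 50/21]
R4 ← R4 − (2/21)·R1: [0, -22, 22/7, -118/21]
R3 ← R3 + (15/8)·R2: [0, 0, 75/7, 2015/84]
R4 ← R4 + (11/4)·R2: [0, 0, 110/7, 365/14]
R4 ← R4 − (22/15)·R3: [0, 0, 0, -82/9]
4 nonzero rows, so the 4 vectors span a space of dimension 4.
Since 4 = 4, the vectors are linearly independent.

yes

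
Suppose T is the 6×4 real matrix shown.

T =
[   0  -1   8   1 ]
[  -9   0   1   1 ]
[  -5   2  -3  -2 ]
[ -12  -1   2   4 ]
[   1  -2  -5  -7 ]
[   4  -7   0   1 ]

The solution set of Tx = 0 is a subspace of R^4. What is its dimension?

0

Row reduce to echelon form.
Swap R1 ↔ R2
R3 ← R3 − (5/9)·R1: [0, 2, -32/9, -23/9]
R4 ← R4 − (4/3)·R1: [0, -1, 2/3, 8/3]
R5 ← R5 + (1/9)·R1: [0, -2, -44/9, -62/9]
R6 ← R6 + (4/9)·R1: [0, -7, 4/9, 13/9]
R3 ← R3 + (2)·R2: [0, 0, 112/9, -5/9]
R4 ← R4 − R2: [0, 0, -22/3, 5/3]
R5 ← R5 − (2)·R2: [0, 0, -188/9, -80/9]
R6 ← R6 − (7)·R2: [0, 0, -500/9, -50/9]
R4 ← R4 + (33/56)·R3: [0, 0, 0, 75/56]
R5 ← R5 + (47/28)·R3: [0, 0, 0, -275/28]
R6 ← R6 + (125/28)·R3: [0, 0, 0, -225/28]
R5 ← R5 + (22/3)·R4: [0, 0, 0, 0]
R6 ← R6 + (6)·R4: [0, 0, 0, 0]
4 nonzero rows, so rank(T) = 4.
T has 4 columns; by rank–nullity, nullity = 4 − 4 = 0.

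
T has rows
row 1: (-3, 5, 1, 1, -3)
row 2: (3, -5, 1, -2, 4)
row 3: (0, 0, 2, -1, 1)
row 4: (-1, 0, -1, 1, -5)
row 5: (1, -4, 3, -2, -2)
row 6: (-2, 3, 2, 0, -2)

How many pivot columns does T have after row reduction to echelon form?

3

Row reduce to echelon form.
R2 ← R2 + R1: [0, 0, 2, -1, 1]
R4 ← R4 − (1/3)·R1: [0, -5/3, -4/3, 2/3, -4]
R5 ← R5 + (1/3)·R1: [0, -7/3, 10/3, -5/3, -3]
R6 ← R6 − (2/3)·R1: [0, -1/3, 4/3, -2/3, 0]
Swap R2 ↔ R4
R5 ← R5 − (7/5)·R2: [0, 0, 26/5, -13/5, 13/5]
R6 ← R6 − (1/5)·R2: [0, 0, 8/5, -4/5, 4/5]
R4 ← R4 − R3: [0, 0, 0, 0, 0]
R5 ← R5 − (13/5)·R3: [0, 0, 0, 0, 0]
R6 ← R6 − (4/5)·R3: [0, 0, 0, 0, 0]
Echelon form has 3 nonzero rows, so rank(T) = 3.
Each nonzero row contributes one pivot column: 3 pivot columns.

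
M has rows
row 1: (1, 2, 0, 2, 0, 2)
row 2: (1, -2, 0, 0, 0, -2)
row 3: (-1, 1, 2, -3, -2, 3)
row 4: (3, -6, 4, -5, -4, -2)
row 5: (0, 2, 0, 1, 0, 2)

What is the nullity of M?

3

Row reduce to echelon form.
R2 ← R2 − R1: [0, -4, 0, -2, 0, -4]
R3 ← R3 + R1: [0, 3, 2, -1, -2, 5]
R4 ← R4 − (3)·R1: [0, -12, 4, -11, -4, -8]
R3 ← R3 + (3/4)·R2: [0, 0, 2, -5/2, -2, 2]
R4 ← R4 − (3)·R2: [0, 0, 4, -5, -4, 4]
R5 ← R5 + (1/2)·R2: [0, 0, 0, 0, 0, 0]
R4 ← R4 − (2)·R3: [0, 0, 0, 0, 0, 0]
3 nonzero rows, so rank(M) = 3.
M has 6 columns; by rank–nullity, nullity = 6 − 3 = 3.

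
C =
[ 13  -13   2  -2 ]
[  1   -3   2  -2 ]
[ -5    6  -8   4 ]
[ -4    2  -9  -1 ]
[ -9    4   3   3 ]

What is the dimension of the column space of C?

4

Row reduce to echelon form.
R2 ← R2 − (1/13)·R1: [0, -2, 24/13, -24/13]
R3 ← R3 + (5/13)·R1: [0, 1, -94/13, 42/13]
R4 ← R4 + (4/13)·R1: [0, -2, -109/13, -21/13]
R5 ← R5 + (9/13)·R1: [0, -5, 57/13, 21/13]
R3 ← R3 + (1/2)·R2: [0, 0, -82/13, 30/13]
R4 ← R4 − R2: [0, 0, -133/13, 3/13]
R5 ← R5 − (5/2)·R2: [0, 0, -3/13, 81/13]
R4 ← R4 − (133/82)·R3: [0, 0, 0, -144/41]
R5 ← R5 − (3/82)·R3: [0, 0, 0, 252/41]
R5 ← R5 + (7/4)·R4: [0, 0, 0, 0]
Echelon form has 4 nonzero rows, so rank(C) = 4.
The column space has dimension equal to the rank: 4.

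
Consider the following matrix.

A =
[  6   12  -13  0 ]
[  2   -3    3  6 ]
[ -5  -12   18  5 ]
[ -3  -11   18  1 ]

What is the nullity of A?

Row reduce to echelon form.
R2 ← R2 − (1/3)·R1: [0, -7, 22/3, 6]
R3 ← R3 + (5/6)·R1: [0, -2, 43/6, 5]
R4 ← R4 + (1/2)·R1: [0, -5, 23/2, 1]
R3 ← R3 − (2/7)·R2: [0, 0, 71/14, 23/7]
R4 ← R4 − (5/7)·R2: [0, 0, 263/42, -23/7]
R4 ← R4 − (263/213)·R3: [0, 0, 0, -1564/213]
4 nonzero rows, so rank(A) = 4.
A has 4 columns; by rank–nullity, nullity = 4 − 4 = 0.

0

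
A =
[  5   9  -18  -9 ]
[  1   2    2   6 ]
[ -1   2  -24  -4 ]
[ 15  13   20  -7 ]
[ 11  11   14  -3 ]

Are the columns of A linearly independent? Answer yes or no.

Row reduce A to echelon form.
R2 ← R2 − (1/5)·R1: [0, 1/5, 28/5, 39/5]
R3 ← R3 + (1/5)·R1: [0, 19/5, -138/5, -29/5]
R4 ← R4 − (3)·R1: [0, -14, 74, 20]
R5 ← R5 − (11/5)·R1: [0, -44/5, 268/5, 84/5]
R3 ← R3 − (19)·R2: [0, 0, -134, -154]
R4 ← R4 + (70)·R2: [0, 0, 466, 566]
R5 ← R5 + (44)·R2: [0, 0, 300, 360]
R4 ← R4 + (233/67)·R3: [0, 0, 0, 2040/67]
R5 ← R5 + (150/67)·R3: [0, 0, 0, 1020/67]
R5 ← R5 − (1/2)·R4: [0, 0, 0, 0]
4 pivots among 4 columns.
Every column is a pivot column, so the columns are linearly independent.

yes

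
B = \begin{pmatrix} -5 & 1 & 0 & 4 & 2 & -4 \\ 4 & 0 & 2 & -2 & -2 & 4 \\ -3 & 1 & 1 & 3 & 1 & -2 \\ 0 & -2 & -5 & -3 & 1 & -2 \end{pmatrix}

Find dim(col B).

Row reduce to echelon form.
R2 ← R2 + (4/5)·R1: [0, 4/5, 2, 6/5, -2/5, 4/5]
R3 ← R3 − (3/5)·R1: [0, 2/5, 1, 3/5, -1/5, 2/5]
R3 ← R3 − (1/2)·R2: [0, 0, 0, 0, 0, 0]
R4 ← R4 + (5/2)·R2: [0, 0, 0, 0, 0, 0]
Echelon form has 2 nonzero rows, so rank(B) = 2.
The column space has dimension equal to the rank: 2.

2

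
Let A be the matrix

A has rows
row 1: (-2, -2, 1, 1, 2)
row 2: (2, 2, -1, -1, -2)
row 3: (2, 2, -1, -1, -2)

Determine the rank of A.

1

Row reduce to echelon form.
R2 ← R2 + R1: [0, 0, 0, 0, 0]
R3 ← R3 + R1: [0, 0, 0, 0, 0]
Echelon form has 1 nonzero row, so rank(A) = 1.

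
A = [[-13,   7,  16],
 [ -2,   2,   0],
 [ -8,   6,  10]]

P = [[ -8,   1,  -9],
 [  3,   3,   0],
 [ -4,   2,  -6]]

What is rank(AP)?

First compute AP:
[[ 61,  40,  21],
 [ 22,   4,  18],
 [ 42,  30,  12]]
Now row reduce the product.
R2 ← R2 − (22/61)·R1: [0, -636/61, 636/61]
R3 ← R3 − (42/61)·R1: [0, 150/61, -150/61]
R3 ← R3 + (25/106)·R2: [0, 0, 0]
2 nonzero rows, so rank(AP) = 2.

2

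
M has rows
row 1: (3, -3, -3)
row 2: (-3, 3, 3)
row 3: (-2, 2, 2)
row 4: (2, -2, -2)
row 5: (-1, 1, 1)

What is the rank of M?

Row reduce to echelon form.
R2 ← R2 + R1: [0, 0, 0]
R3 ← R3 + (2/3)·R1: [0, 0, 0]
R4 ← R4 − (2/3)·R1: [0, 0, 0]
R5 ← R5 + (1/3)·R1: [0, 0, 0]
Echelon form has 1 nonzero row, so rank(M) = 1.

1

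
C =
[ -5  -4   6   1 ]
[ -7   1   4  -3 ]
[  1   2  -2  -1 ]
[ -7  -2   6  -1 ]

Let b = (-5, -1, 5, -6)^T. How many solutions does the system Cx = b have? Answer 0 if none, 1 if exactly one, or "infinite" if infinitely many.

Row reduce the augmented matrix [C | b].
R2 ← R2 − (7/5)·R1: [0, 33/5, -22/5, -22/5, 6]
R3 ← R3 + (1/5)·R1: [0, 6/5, -4/5, -4/5, 4]
R4 ← R4 − (7/5)·R1: [0, 18/5, -12/5, -12/5, 1]
R3 ← R3 − (2/11)·R2: [0, 0, 0, 0, 32/11]
R4 ← R4 − (6/11)·R2: [0, 0, 0, 0, -25/11]
R4 ← R4 + (25/32)·R3: [0, 0, 0, 0, 0]
The echelon form has 3 nonzero rows; the last pivot sits in the augmented column, so rank(C) = 2 but rank([C|b]) = 3.
Since the ranks differ, the system is inconsistent.
It has no solutions.

0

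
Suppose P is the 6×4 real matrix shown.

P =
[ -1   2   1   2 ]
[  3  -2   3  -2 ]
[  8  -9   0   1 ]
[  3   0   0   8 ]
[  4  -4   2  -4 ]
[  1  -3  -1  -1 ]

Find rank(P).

Row reduce to echelon form.
R2 ← R2 + (3)·R1: [0, 4, 6, 4]
R3 ← R3 + (8)·R1: [0, 7, 8, 17]
R4 ← R4 + (3)·R1: [0, 6, 3, 14]
R5 ← R5 + (4)·R1: [0, 4, 6, 4]
R6 ← R6 + R1: [0, -1, 0, 1]
R3 ← R3 − (7/4)·R2: [0, 0, -5/2, 10]
R4 ← R4 − (3/2)·R2: [0, 0, -6, 8]
R5 ← R5 − R2: [0, 0, 0, 0]
R6 ← R6 + (1/4)·R2: [0, 0, 3/2, 2]
R4 ← R4 − (12/5)·R3: [0, 0, 0, -16]
R6 ← R6 + (3/5)·R3: [0, 0, 0, 8]
R6 ← R6 + (1/2)·R4: [0, 0, 0, 0]
Echelon form has 4 nonzero rows, so rank(P) = 4.

4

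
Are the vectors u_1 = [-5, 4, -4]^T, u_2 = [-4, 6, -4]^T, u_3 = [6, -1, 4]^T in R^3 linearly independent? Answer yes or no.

yes

Form the matrix with these vectors as rows and row reduce.
R2 ← R2 − (4/5)·R1: [0, 14/5, -4/5]
R3 ← R3 + (6/5)·R1: [0, 19/5, -4/5]
R3 ← R3 − (19/14)·R2: [0, 0, 2/7]
3 nonzero rows, so the 3 vectors span a space of dimension 3.
Since 3 = 3, the vectors are linearly independent.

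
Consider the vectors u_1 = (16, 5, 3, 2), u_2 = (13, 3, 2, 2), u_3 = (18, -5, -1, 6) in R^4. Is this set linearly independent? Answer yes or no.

no

Form the matrix with these vectors as rows and row reduce.
R2 ← R2 − (13/16)·R1: [0, -17/16, -7/16, 3/8]
R3 ← R3 − (9/8)·R1: [0, -85/8, -35/8, 15/4]
R3 ← R3 − (10)·R2: [0, 0, 0, 0]
2 nonzero rows, so the 3 vectors span a space of dimension 2.
Since 2 < 3, the vectors are linearly dependent.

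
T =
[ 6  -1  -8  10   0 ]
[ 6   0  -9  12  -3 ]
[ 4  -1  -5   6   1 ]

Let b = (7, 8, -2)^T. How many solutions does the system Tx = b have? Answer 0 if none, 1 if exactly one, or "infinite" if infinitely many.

Row reduce the augmented matrix [T | b].
R2 ← R2 − R1: [0, 1, -1, 2, -3, 1]
R3 ← R3 − (2/3)·R1: [0, -1/3, 1/3, -2/3, 1, -20/3]
R3 ← R3 + (1/3)·R2: [0, 0, 0, 0, 0, -19/3]
The echelon form has 3 nonzero rows; the last pivot sits in the augmented column, so rank(T) = 2 but rank([T|b]) = 3.
Since the ranks differ, the system is inconsistent.
It has no solutions.

0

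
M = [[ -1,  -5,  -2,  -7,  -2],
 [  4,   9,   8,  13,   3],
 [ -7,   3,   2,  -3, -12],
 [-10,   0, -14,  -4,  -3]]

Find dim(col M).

3

Row reduce to echelon form.
R2 ← R2 + (4)·R1: [0, -11, 0, -15, -5]
R3 ← R3 − (7)·R1: [0, 38, 16, 46, 2]
R4 ← R4 − (10)·R1: [0, 50, 6, 66, 17]
R3 ← R3 + (38/11)·R2: [0, 0, 16, -64/11, -168/11]
R4 ← R4 + (50/11)·R2: [0, 0, 6, -24/11, -63/11]
R4 ← R4 − (3/8)·R3: [0, 0, 0, 0, 0]
Echelon form has 3 nonzero rows, so rank(M) = 3.
The column space has dimension equal to the rank: 3.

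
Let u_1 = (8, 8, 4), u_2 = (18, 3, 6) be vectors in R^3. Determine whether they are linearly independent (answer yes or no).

yes

Form the matrix with these vectors as rows and row reduce.
R2 ← R2 − (9/4)·R1: [0, -15, -3]
2 nonzero rows, so the 2 vectors span a space of dimension 2.
Since 2 = 2, the vectors are linearly independent.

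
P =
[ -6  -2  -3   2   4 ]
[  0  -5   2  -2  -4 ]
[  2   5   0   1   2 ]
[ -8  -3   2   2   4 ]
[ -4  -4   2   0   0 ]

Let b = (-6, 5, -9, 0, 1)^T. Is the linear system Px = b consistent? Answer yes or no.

Row reduce the augmented matrix [P | b].
R3 ← R3 + (1/3)·R1: [0, 13/3, -1, 5/3, 10/3, -11]
R4 ← R4 − (4/3)·R1: [0, -1/3, 6, -2/3, -4/3, 8]
R5 ← R5 − (2/3)·R1: [0, -8/3, 4, -4/3, -8/3, 5]
R3 ← R3 + (13/15)·R2: [0, 0, 11/15, -1/15, -2/15, -20/3]
R4 ← R4 − (1/15)·R2: [0, 0, 88/15, -8/15, -16/15, 23/3]
R5 ← R5 − (8/15)·R2: [0, 0, 44/15, -4/15, -8/15, 7/3]
R4 ← R4 − (8)·R3: [0, 0, 0, 0, 0, 61]
R5 ← R5 − (4)·R3: [0, 0, 0, 0, 0, 29]
R5 ← R5 − (29/61)·R4: [0, 0, 0, 0, 0, 0]
The echelon form has 4 nonzero rows; the last pivot sits in the augmented column, so rank(P) = 3 but rank([P|b]) = 4.
Since the ranks differ, the system is inconsistent.

no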